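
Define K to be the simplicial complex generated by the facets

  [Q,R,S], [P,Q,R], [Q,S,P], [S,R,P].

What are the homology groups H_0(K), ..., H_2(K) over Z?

H_0 ≅ Z,  H_1 = 0,  H_2 ≅ Z.

Order the vertices as P < Q < R < S. Listing each simplex with vertices in this order, K has dimension 2 with simplices:

  0-simplices (4): P, Q, R, S
  1-simplices (6): PQ, PR, PS, QR, QS, RS
  2-simplices (4): PQR, PQS, PRS, QRS

giving chain groups C_0 ≅ Z^4, C_1 ≅ Z^6, C_2 ≅ Z^4.

∂_1: C_1 → C_0 sends each edge [p,q] (with p < q) to q − p. For instance
  ∂RS = S − R.
As a 4×6 matrix over Z this has rank 3, with invariant factors (1,1,1).

Boundary ∂_2: C_2 → C_1 maps a triangle to the signed sum of its edges. For instance
  ∂PRS = RS − PS + PR,
  ∂PQS = QS − PS + PQ.
The 6×4 boundary matrix has rank 3 and Smith normal form diag(1,1,1).

From H_k ≅ ker(∂_k) / im(∂_{k+1}) we obtain:

  H_0: rank C_0 − rank ∂_1 = 4 − 3 = 1, and the invariant factors of ∂_1 are all 1, so H_0 = Z.
  H_1: rank ker ∂_1 − rank ∂_2 = (6 − 3) − 3 = 0, and the invariant factors of ∂_2 are all 1, so H_1 = 0.
  H_2: rank ker ∂_2 − rank ∂_3 = (4 − 3) − 0 = 1, and there is no ∂_3, so H_2 = Z.

As a check, the Euler characteristic is 4 − 6 + 4 = 2, which agrees with 1 − 0 + 1 = 2.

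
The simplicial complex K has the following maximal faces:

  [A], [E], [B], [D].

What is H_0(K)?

K has 4 vertices.
rank ∂_0 = 0, rank ∂_1 = 0 ⇒ b_0 = 4 − 0 − 0 = 4. So H_0 ≅ Z^4.

H_0 ≅ Z^4.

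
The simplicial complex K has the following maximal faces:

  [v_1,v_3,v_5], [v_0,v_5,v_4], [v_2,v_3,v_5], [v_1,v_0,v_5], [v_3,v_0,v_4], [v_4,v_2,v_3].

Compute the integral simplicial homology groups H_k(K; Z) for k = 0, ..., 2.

H_0 ≅ Z,  H_1 ≅ Z,  H_2 = 0.

Order the vertices as v_0 < v_1 < v_2 < v_3 < v_4 < v_5. Listing each simplex with vertices in this order, K has dimension 2 with simplices:

  0-simplices (6): [v_0], [v_1], [v_2], [v_3], [v_4], [v_5]
  1-simplices (12): [v_0,v_1], [v_0,v_3], [v_0,v_4], [v_0,v_5], [v_1,v_3], [v_1,v_5], [v_2,v_3], [v_2,v_4], [v_2,v_5], [v_3,v_4], [v_3,v_5], [v_4,v_5]
  2-simplices (6): [v_0,v_1,v_5], [v_0,v_3,v_4], [v_0,v_4,v_5], [v_1,v_3,v_5], [v_2,v_3,v_4], [v_2,v_3,v_5]

so the chain groups are C_0 ≅ Z^6, C_1 ≅ Z^12, C_2 ≅ Z^6.

∂_1: C_1 → C_0 sends each edge [p,q] (with p < q) to q − p. For instance
  ∂[v_3,v_4] = [v_4] − [v_3].
The resulting 6×12 matrix has rank 5, and its Smith normal form has invariant factors (1,1,1,1,1).

∂_2: C_2 → C_1 sends each 2-simplex [p,q,r] to [q,r] − [p,r] + [p,q]. For instance
  ∂[v_2,v_3,v_5] = [v_3,v_5] − [v_2,v_5] + [v_2,v_3],
  ∂[v_1,v_3,v_5] = [v_3,v_5] − [v_1,v_5] + [v_1,v_3].
As a 12×6 matrix over Z this has rank 6, with invariant factors (1,1,1,1,1,1).

From H_k ≅ ker(∂_k) / im(∂_{k+1}) we obtain:

  H_0: rank C_0 − rank ∂_1 = 6 − 5 = 1, and the invariant factors of ∂_1 are all 1, so H_0 = Z.
  H_1: rank ker ∂_1 − rank ∂_2 = (12 − 5) − 6 = 1, and the invariant factors of ∂_2 are all 1, so H_1 = Z.
  H_2: rank ker ∂_2 − rank ∂_3 = (6 − 6) − 0 = 0, and there is no ∂_3, so H_2 = 0.

(K is a triangulation of the cylinder S^1 x I.)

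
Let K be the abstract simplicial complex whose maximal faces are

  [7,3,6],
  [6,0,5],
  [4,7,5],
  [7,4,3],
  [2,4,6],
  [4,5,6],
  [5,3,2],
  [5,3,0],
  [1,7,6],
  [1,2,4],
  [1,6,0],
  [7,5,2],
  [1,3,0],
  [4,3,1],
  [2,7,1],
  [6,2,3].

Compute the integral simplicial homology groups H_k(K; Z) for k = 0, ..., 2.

H_0 ≅ Z,  H_1 ≅ Z^2,  H_2 ≅ Z.

Take the total order 0 < 1 < 2 < 3 < 4 < 5 < 6 < 7 on the vertex set. Then K (dimension 2) consists of the simplices:

  0-simplices (8): [0], [1], [2], [3], [4], [5], [6], [7]
  1-simplices (24): (24 of them)
  2-simplices (16): [0,1,3], [0,1,6], [0,3,5], [0,5,6], [1,2,4], [1,2,7], [1,3,4], [1,6,7], [2,3,5], [2,3,6], [2,4,6], [2,5,7], [3,4,7], [3,6,7], [4,5,6], [4,5,7]

so the chain groups are C_0 ≅ Z^8, C_1 ≅ Z^24, C_2 ≅ Z^16.

Boundary ∂_1: C_1 → C_0 maps an edge to its endpoints' difference, ∂[p,q] = q − p. For instance
  ∂[2,7] = [7] − [2].
This gives a 8×24 integer matrix of rank 7; reducing to Smith normal form yields diagonal entries (1,1,1,1,1,1,1).

∂_2: C_2 → C_1 maps a triangle to the signed sum of its edges. For instance
  ∂[1,2,7] = [2,7] − [1,7] + [1,2],
  ∂[1,3,4] = [3,4] − [1,4] + [1,3].
The 24×16 boundary matrix has rank 15 and Smith normal form diag(1,1,1,1,1,1,1,1,1,1,1,1,1,1,1).

Reading off H_k = ker ∂_k / im ∂_{k+1}:

  H_0: rank C_0 − rank ∂_1 = 8 − 7 = 1, and the invariant factors of ∂_1 are all 1, so H_0 ≅ Z.
  H_1: rank ker ∂_1 − rank ∂_2 = (24 − 7) − 15 = 2, and the invariant factors of ∂_2 are all 1, so H_1 ≅ Z^2.
  H_2: rank ker ∂_2 − rank ∂_3 = (16 − 15) − 0 = 1, and there is no ∂_3, so H_2 ≅ Z.

(K is a triangulation of the torus T^2.)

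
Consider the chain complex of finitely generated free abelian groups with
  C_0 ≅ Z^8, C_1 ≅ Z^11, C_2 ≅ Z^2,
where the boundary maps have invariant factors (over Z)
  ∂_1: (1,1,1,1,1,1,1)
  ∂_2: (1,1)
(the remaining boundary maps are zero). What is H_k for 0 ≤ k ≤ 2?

H_0 ≅ Z,  H_1 ≅ Z^2,  H_2 = 0.

H_0: b_0 = 8 − 0 − 7 = 1; torsion from ∂_1 factors > 1: none. So H_0 ≅ Z.
H_1: b_1 = 11 − 7 − 2 = 2; torsion from ∂_2 factors > 1: none. So H_1 ≅ Z^2.
H_2: b_2 = 2 − 2 − 0 = 0; torsion from ∂_3 factors > 1: none. So H_2 ≅ 0.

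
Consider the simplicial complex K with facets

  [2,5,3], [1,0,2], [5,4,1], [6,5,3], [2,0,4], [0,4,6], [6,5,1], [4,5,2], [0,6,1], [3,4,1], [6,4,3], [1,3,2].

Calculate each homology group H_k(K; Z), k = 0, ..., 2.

H_0 ≅ Z,  H_1 ≅ Z_2,  H_2 = 0.

Order the vertices as 0 < 1 < 2 < 3 < 4 < 5 < 6. Listing each simplex with vertices in this order, K has dimension 2 with simplices:

  0-simplices (7): [0], [1], [2], [3], [4], [5], [6]
  1-simplices (18): [0,1], [0,2], [0,4], [0,6], [1,2], [1,3], [1,4], [1,5], [1,6], [2,3], [2,4], [2,5], [3,4], [3,5], [3,6], [4,5], [4,6], [5,6]
  2-simplices (12): [0,1,2], [0,1,6], [0,2,4], [0,4,6], [1,2,3], [1,3,4], [1,4,5], [1,5,6], [2,3,5], [2,4,5], [3,4,6], [3,5,6]

Hence C_0 ≅ Z^7, C_1 ≅ Z^18, C_2 ≅ Z^12.

∂_1: C_1 → C_0 maps an edge to its endpoints' difference, ∂[p,q] = q − p.
The 7×18 boundary matrix has rank 6 and Smith normal form diag(1,1,1,1,1,1).

∂_2: C_2 → C_1 acts by ∂[p,q,r] = [q,r] − [p,r] + [p,q]. For instance
  ∂[3,5,6] = [5,6] − [3,6] + [3,5],
  ∂[2,3,5] = [3,5] − [2,5] + [2,3].
The resulting 18×12 matrix has rank 12, and its Smith normal form has invariant factors (1,1,1,1,1,1,1,1,1,1,1,2).

Now H_k = ker ∂_k / im ∂_{k+1}, so:

  H_0: rank C_0 − rank ∂_1 = 7 − 6 = 1, and the invariant factors of ∂_1 are all 1, so H_0 = Z.
  H_1: rank ker ∂_1 − rank ∂_2 = (18 − 6) − 12 = 0, and ∂_2 has invariant factor 2 > 1, so H_1 = Z_2.
  H_2: rank ker ∂_2 − rank ∂_3 = (12 − 12) − 0 = 0, and there is no ∂_3, so H_2 = 0.

As a check, the Euler characteristic is 7 − 18 + 12 = 1, which agrees with 1 − 0 + 0 = 1.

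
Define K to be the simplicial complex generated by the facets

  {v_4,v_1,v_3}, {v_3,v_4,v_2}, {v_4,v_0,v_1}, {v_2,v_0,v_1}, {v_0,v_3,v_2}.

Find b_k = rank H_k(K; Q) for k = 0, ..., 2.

b_0 = 1, b_1 = 1, b_2 = 0.

K has 5 vertices, 10 edges, 5 triangles.
rank ∂_0 = 0, rank ∂_1 = 4 ⇒ b_0 = 5 − 0 − 4 = 1; all invariant factors of ∂_1 are 1 so no torsion. So H_0 = Z.
rank ∂_1 = 4, rank ∂_2 = 5 ⇒ b_1 = 10 − 4 − 5 = 1; all invariant factors of ∂_2 are 1 so no torsion. So H_1 = Z.
rank ∂_2 = 5, rank ∂_3 = 0 ⇒ b_2 = 5 − 5 − 0 = 0. So H_2 = 0.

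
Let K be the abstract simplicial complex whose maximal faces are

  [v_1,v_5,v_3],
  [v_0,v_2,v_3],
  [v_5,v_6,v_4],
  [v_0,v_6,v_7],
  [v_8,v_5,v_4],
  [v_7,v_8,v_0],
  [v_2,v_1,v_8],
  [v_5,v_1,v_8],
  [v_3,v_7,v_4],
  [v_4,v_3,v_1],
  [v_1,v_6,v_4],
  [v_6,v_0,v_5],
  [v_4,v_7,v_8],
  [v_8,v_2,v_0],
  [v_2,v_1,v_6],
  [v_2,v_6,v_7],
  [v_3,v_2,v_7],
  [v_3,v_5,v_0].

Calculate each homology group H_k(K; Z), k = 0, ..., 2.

K has 9 vertices, 27 edges, 18 triangles.
rank ∂_0 = 0, rank ∂_1 = 8 ⇒ b_0 = 9 − 0 − 8 = 1; all invariant factors of ∂_1 are 1 so no torsion. So H_0 = Z.
rank ∂_1 = 8, rank ∂_2 = 18 ⇒ b_1 = 27 − 8 − 18 = 1; ∂_2 has invariant factor(s) [2] giving torsion. So H_1 = Z ⊕ Z_2.
rank ∂_2 = 18, rank ∂_3 = 0 ⇒ b_2 = 18 − 18 − 0 = 0. So H_2 = 0.

H_0 = Z,  H_1 = Z ⊕ Z_2,  H_2 = 0.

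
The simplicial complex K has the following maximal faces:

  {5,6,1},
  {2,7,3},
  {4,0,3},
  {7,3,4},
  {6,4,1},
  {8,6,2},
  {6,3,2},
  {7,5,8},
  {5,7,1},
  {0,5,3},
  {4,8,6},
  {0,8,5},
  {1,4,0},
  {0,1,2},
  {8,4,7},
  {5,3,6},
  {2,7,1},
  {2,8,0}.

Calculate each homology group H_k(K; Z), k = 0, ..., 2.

Take the total order 0 < 1 < 2 < 3 < 4 < 5 < 6 < 7 < 8 on the vertex set. Then K (dimension 2) consists of the simplices:

  0-simplices (9): [0], [1], [2], [3], [4], [5], [6], [7], [8]
  1-simplices (27): (27 of them)
  2-simplices (18): [0,1,2], [0,1,4], [0,2,8], [0,3,4], [0,3,5], [0,5,8], [1,2,7], [1,4,6], [1,5,6], [1,5,7], [2,3,6], [2,3,7], [2,6,8], [3,4,7], [3,5,6], [4,6,8], [4,7,8], [5,7,8]

giving chain groups C_0 ≅ Z^9, C_1 ≅ Z^27, C_2 ≅ Z^18.

∂_1: C_1 → C_0 sends each edge [p,q] (with p < q) to q − p. For instance
  ∂[2,6] = [6] − [2].
This gives a 9×27 integer matrix of rank 8; reducing to Smith normal form yields diagonal entries (1,1,1,1,1,1,1,1).

The boundary map ∂_2: C_2 → C_1 maps a triangle to the signed sum of its edges. For instance
  ∂[5,7,8] = [7,8] − [5,8] + [5,7],
  ∂[1,5,7] = [5,7] − [1,7] + [1,5].
This gives a 27×18 integer matrix of rank 17; reducing to Smith normal form yields diagonal entries (1,1,1,1,1,1,1,1,1,1,1,1,1,1,1,1,1).

Reading off H_k = ker ∂_k / im ∂_{k+1}:

  H_0: rank C_0 − rank ∂_1 = 9 − 8 = 1, and the invariant factors of ∂_1 are all 1, so H_0 ≅ Z.
  H_1: rank ker ∂_1 − rank ∂_2 = (27 − 8) − 17 = 2, and the invariant factors of ∂_2 are all 1, so H_1 ≅ Z^2.
  H_2: rank ker ∂_2 − rank ∂_3 = (18 − 17) − 0 = 1, and there is no ∂_3, so H_2 ≅ Z.

H_0 ≅ Z,  H_1 ≅ Z^2,  H_2 ≅ Z.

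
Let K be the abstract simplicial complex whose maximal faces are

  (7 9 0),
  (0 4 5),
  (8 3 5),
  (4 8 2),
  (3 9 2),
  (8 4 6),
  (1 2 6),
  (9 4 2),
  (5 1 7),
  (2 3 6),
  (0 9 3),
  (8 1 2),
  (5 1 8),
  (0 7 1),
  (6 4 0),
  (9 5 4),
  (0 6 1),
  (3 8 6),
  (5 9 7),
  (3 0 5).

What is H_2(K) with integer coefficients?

Fix the vertex order 0 < 1 < 2 < 3 < 4 < 5 < 6 < 7 < 8 < 9 and write every simplex with vertices in increasing order. Then dim K = 2 and the simplices of K are:

  0-simplices (10): [0], [1], [2], [3], [4], [5], [6], [7], [8], [9]
  1-simplices (30): (30 of them)
  2-simplices (20): (20 of them)

Hence C_0 ≅ Z^10, C_1 ≅ Z^30, C_2 ≅ Z^20.

Boundary ∂_1: C_1 → C_0 sends each edge [p,q] (with p < q) to q − p. For instance
  ∂[4,8] = [8] − [4].
This gives a 10×30 integer matrix of rank 9; reducing to Smith normal form yields diagonal entries (1,1,1,1,1,1,1,1,1).

∂_2: C_2 → C_1 maps a triangle to the signed sum of its edges. For instance
  ∂[0,4,6] = [4,6] − [0,6] + [0,4],
  ∂[1,5,8] = [5,8] − [1,8] + [1,5].
The 30×20 boundary matrix has rank 20 and Smith normal form diag(1,1,1,1,1,1,1,1,1,1,1,1,1,1,1,1,1,1,1,2).

From H_k ≅ ker(∂_k) / im(∂_{k+1}) we obtain:

  H_2: rank ker ∂_2 − rank ∂_3 = (20 − 20) − 0 = 0, and there is no ∂_3, so H_2 = 0.

H_2 ≅ 0.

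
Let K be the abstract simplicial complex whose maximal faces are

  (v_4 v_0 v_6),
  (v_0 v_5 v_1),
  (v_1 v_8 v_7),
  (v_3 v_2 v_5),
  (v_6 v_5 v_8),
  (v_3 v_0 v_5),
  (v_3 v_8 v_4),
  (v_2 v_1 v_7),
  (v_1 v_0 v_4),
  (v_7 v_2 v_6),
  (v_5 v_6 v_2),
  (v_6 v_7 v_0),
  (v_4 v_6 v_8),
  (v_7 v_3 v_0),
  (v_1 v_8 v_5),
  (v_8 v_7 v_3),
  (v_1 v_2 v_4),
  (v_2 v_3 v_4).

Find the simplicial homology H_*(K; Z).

Take the total order v_0 < v_1 < v_2 < v_3 < v_4 < v_5 < v_6 < v_7 < v_8 on the vertex set. Then K (dimension 2) consists of the simplices:

  0-simplices (9): [v_0], [v_1], [v_2], [v_3], [v_4], [v_5], [v_6], [v_7], [v_8]
  1-simplices (27): (27 of them)
  2-simplices (18): (18 of them)

so the chain groups are C_0 ≅ Z^9, C_1 ≅ Z^27, C_2 ≅ Z^18.

Boundary ∂_1: C_1 → C_0 maps an edge to its endpoints' difference, ∂[p,q] = q − p.
The resulting 9×27 matrix has rank 8, and its Smith normal form has invariant factors (1,1,1,1,1,1,1,1).

The boundary map ∂_2: C_2 → C_1 sends each 2-simplex [p,q,r] to [q,r] − [p,r] + [p,q]. For instance
  ∂[v_0,v_4,v_6] = [v_4,v_6] − [v_0,v_6] + [v_0,v_4],
  ∂[v_1,v_7,v_8] = [v_7,v_8] − [v_1,v_8] + [v_1,v_7].
This gives a 27×18 integer matrix of rank 17; reducing to Smith normal form yields diagonal entries (1,1,1,1,1,1,1,1,1,1,1,1,1,1,1,1,1).

Computing H_k = (kernel of ∂_k) / (image of ∂_{k+1}):

  H_0: rank C_0 − rank ∂_1 = 9 − 8 = 1, and the invariant factors of ∂_1 are all 1, so H_0 ≅ Z.
  H_1: rank ker ∂_1 − rank ∂_2 = (27 − 8) − 17 = 2, and the invariant factors of ∂_2 are all 1, so H_1 ≅ Z^2.
  H_2: rank ker ∂_2 − rank ∂_3 = (18 − 17) − 0 = 1, and there is no ∂_3, so H_2 ≅ Z.

H_0 ≅ Z,  H_1 ≅ Z^2,  H_2 ≅ Z.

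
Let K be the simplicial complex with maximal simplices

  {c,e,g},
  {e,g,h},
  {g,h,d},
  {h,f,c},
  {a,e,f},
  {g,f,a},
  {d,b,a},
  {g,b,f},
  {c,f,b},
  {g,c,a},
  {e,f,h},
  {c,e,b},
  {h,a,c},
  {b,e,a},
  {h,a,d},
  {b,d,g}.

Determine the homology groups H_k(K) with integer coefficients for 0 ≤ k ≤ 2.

Fix the vertex order a < b < c < d < e < f < g < h and write every simplex with vertices in increasing order. Then dim K = 2 and the simplices of K are:

  0-simplices (8): a, b, c, d, e, f, g, h
  1-simplices (24): ab, ac, ad, ae, af, ag, ah, bc, bd, be, bf, bg, ce, cf, cg, ch, dg, dh, ef, eg, eh, fg, fh, gh
  2-simplices (16): abd, abe, acg, ach, adh, aef, afg, bce, bcf, bdg, bfg, ceg, cfh, dgh, efh, egh

so the chain groups are C_0 ≅ Z^8, C_1 ≅ Z^24, C_2 ≅ Z^16.

Boundary ∂_1: C_1 → C_0 maps an edge to its endpoints' difference, ∂[p,q] = q − p. For instance
  ∂dh = h − d.
The resulting 8×24 matrix has rank 7, and its Smith normal form has invariant factors (1,1,1,1,1,1,1).

∂_2: C_2 → C_1 maps a triangle to the signed sum of its edges. For instance
  ∂afg = fg − ag + af,
  ∂cfh = fh − ch + cf.
The 24×16 boundary matrix has rank 15 and Smith normal form diag(1,1,1,1,1,1,1,1,1,1,1,1,1,1,1).

Now H_k = ker ∂_k / im ∂_{k+1}, so:

  H_0: rank C_0 − rank ∂_1 = 8 − 7 = 1, and the invariant factors of ∂_1 are all 1, so H_0 = Z.
  H_1: rank ker ∂_1 − rank ∂_2 = (24 − 7) − 15 = 2, and the invariant factors of ∂_2 are all 1, so H_1 = Z^2.
  H_2: rank ker ∂_2 − rank ∂_3 = (16 − 15) − 0 = 1, and there is no ∂_3, so H_2 = Z.

As a check, the Euler characteristic is 8 − 24 + 16 = 0, which agrees with 1 − 2 + 1 = 0.
(K is a triangulation of the torus T^2.)

H_0 = Z,  H_1 = Z^2,  H_2 = Z.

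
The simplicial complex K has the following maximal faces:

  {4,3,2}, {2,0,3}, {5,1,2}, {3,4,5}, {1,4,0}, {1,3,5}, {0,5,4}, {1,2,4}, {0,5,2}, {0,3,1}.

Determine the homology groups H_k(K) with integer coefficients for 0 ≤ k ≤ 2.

Take the total order 0 < 1 < 2 < 3 < 4 < 5 on the vertex set. Then K (dimension 2) consists of the simplices:

  0-simplices (6): [0], [1], [2], [3], [4], [5]
  1-simplices (15): [0,1], [0,2], [0,3], [0,4], [0,5], [1,2], [1,3], [1,4], [1,5], [2,3], [2,4], [2,5], [3,4], [3,5], [4,5]
  2-simplices (10): [0,1,3], [0,1,4], [0,2,3], [0,2,5], [0,4,5], [1,2,4], [1,2,5], [1,3,5], [2,3,4], [3,4,5]

giving chain groups C_0 ≅ Z^6, C_1 ≅ Z^15, C_2 ≅ Z^10.

∂_1: C_1 → C_0 maps an edge to its endpoints' difference, ∂[p,q] = q − p. For instance
  ∂[1,2] = [2] − [1].
As a 6×15 matrix over Z this has rank 5, with invariant factors (1,1,1,1,1).

Boundary ∂_2: C_2 → C_1 sends each 2-simplex [p,q,r] to [q,r] − [p,r] + [p,q]. For instance
  ∂[1,3,5] = [3,5] − [1,5] + [1,3],
  ∂[1,2,5] = [2,5] − [1,5] + [1,2].
The resulting 15×10 matrix has rank 10, and its Smith normal form has invariant factors (1,1,1,1,1,1,1,1,1,2).

From H_k ≅ ker(∂_k) / im(∂_{k+1}) we obtain:

  H_0: rank C_0 − rank ∂_1 = 6 − 5 = 1, and the invariant factors of ∂_1 are all 1, so H_0 ≅ Z.
  H_1: rank ker ∂_1 − rank ∂_2 = (15 − 5) − 10 = 0, and ∂_2 has invariant factor 2 > 1, so H_1 ≅ Z/2.
  H_2: rank ker ∂_2 − rank ∂_3 = (10 − 10) − 0 = 0, and there is no ∂_3, so H_2 ≅ 0.

As a check, the Euler characteristic is 6 − 15 + 10 = 1, which agrees with 1 − 0 + 0 = 1.
(K is a triangulation of the real projective plane RP^2.)

H_0 ≅ Z,  H_1 ≅ Z/2,  H_2 = 0.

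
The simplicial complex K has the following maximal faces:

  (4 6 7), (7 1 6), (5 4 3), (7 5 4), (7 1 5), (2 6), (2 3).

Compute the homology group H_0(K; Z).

Fix the vertex order 1 < 2 < 3 < 4 < 5 < 6 < 7 and write every simplex with vertices in increasing order. Then dim K = 2 and the simplices of K are:

  0-simplices (7): [1], [2], [3], [4], [5], [6], [7]
  1-simplices (12): [1,5], [1,6], [1,7], [2,3], [2,6], [3,4], [3,5], [4,5], [4,6], [4,7], [5,7], [6,7]
  2-simplices (5): [1,5,7], [1,6,7], [3,4,5], [4,5,7], [4,6,7]

Hence C_0 ≅ Z^7, C_1 ≅ Z^12, C_2 ≅ Z^5.

∂_1: C_1 → C_0 sends each edge [p,q] (with p < q) to q − p. For instance
  ∂[6,7] = [7] − [6].
The resulting 7×12 matrix has rank 6, and its Smith normal form has invariant factors (1,1,1,1,1,1).

∂_2: C_2 → C_1 maps a triangle to the signed sum of its edges. For instance
  ∂[1,6,7] = [6,7] − [1,7] + [1,6],
  ∂[1,5,7] = [5,7] − [1,7] + [1,5].
The resulting 12×5 matrix has rank 5, and its Smith normal form has invariant factors (1,1,1,1,1).

From H_k ≅ ker(∂_k) / im(∂_{k+1}) we obtain:

  H_0: rank C_0 − rank ∂_1 = 7 − 6 = 1, and the invariant factors of ∂_1 are all 1, so H_0 = Z.

H_0 = Z.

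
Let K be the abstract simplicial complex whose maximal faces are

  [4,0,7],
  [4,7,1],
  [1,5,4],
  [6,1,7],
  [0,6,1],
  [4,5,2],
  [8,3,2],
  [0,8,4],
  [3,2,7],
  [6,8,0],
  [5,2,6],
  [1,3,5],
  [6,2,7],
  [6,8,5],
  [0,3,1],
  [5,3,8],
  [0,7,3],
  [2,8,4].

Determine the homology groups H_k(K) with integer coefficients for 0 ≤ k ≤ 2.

H_0 = Z,  H_1 = Z ⊕ Z/2,  H_2 = 0.

We work with the vertex ordering 0 < 1 < 2 < 3 < 4 < 5 < 6 < 7 < 8. The simplices of K, each written with vertices in increasing order, are:

  0-simplices (9): [0], [1], [2], [3], [4], [5], [6], [7], [8]
  1-simplices (27): (27 of them)
  2-simplices (18): [0,1,3], [0,1,6], [0,3,7], [0,4,7], [0,4,8], [0,6,8], [1,3,5], [1,4,5], [1,4,7], [1,6,7], [2,3,7], [2,3,8], [2,4,5], [2,4,8], [2,5,6], [2,6,7], [3,5,8], [5,6,8]

giving chain groups C_0 ≅ Z^9, C_1 ≅ Z^27, C_2 ≅ Z^18.

The boundary map ∂_1: C_1 → C_0 is given by ∂[p,q] = [q] − [p].
As a 9×27 matrix over Z this has rank 8, with invariant factors (1,1,1,1,1,1,1,1).

The boundary map ∂_2: C_2 → C_1 maps a triangle to the signed sum of its edges. For instance
  ∂[2,4,5] = [4,5] − [2,5] + [2,4],
  ∂[3,5,8] = [5,8] − [3,8] + [3,5].
The 27×18 boundary matrix has rank 18 and Smith normal form diag(1,1,1,1,1,1,1,1,1,1,1,1,1,1,1,1,1,2).

From H_k ≅ ker(∂_k) / im(∂_{k+1}) we obtain:

  H_0: rank C_0 − rank ∂_1 = 9 − 8 = 1, and the invariant factors of ∂_1 are all 1, so H_0 ≅ Z.
  H_1: rank ker ∂_1 − rank ∂_2 = (27 − 8) − 18 = 1, and ∂_2 has invariant factor 2 > 1, so H_1 ≅ Z ⊕ Z/2.
  H_2: rank ker ∂_2 − rank ∂_3 = (18 − 18) − 0 = 0, and there is no ∂_3, so H_2 ≅ 0.

(K is a triangulation of the Klein bottle.)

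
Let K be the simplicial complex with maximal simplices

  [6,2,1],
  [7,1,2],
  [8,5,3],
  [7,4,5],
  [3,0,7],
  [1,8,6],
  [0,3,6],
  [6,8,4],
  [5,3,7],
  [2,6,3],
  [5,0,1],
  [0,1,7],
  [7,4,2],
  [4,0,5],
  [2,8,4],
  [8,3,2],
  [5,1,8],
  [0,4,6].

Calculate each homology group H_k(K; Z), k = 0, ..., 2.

H_0 = Z,  H_1 = Z ⊕ Z/2Z,  H_2 = 0.

Take the total order 0 < 1 < 2 < 3 < 4 < 5 < 6 < 7 < 8 on the vertex set. Then K (dimension 2) consists of the simplices:

  0-simplices (9): [0], [1], [2], [3], [4], [5], [6], [7], [8]
  1-simplices (27): (27 of them)
  2-simplices (18): [0,1,5], [0,1,7], [0,3,6], [0,3,7], [0,4,5], [0,4,6], [1,2,6], [1,2,7], [1,5,8], [1,6,8], [2,3,6], [2,3,8], [2,4,7], [2,4,8], [3,5,7], [3,5,8], [4,5,7], [4,6,8]

Hence C_0 ≅ Z^9, C_1 ≅ Z^27, C_2 ≅ Z^18.

The boundary map ∂_1: C_1 → C_0 sends each edge [p,q] (with p < q) to q − p. For instance
  ∂[4,6] = [6] − [4].
The resulting 9×27 matrix has rank 8, and its Smith normal form has invariant factors (1,1,1,1,1,1,1,1).

∂_2: C_2 → C_1 maps a triangle to the signed sum of its edges. For instance
  ∂[1,2,7] = [2,7] − [1,7] + [1,2],
  ∂[0,4,6] = [4,6] − [0,6] + [0,4].
The resulting 27×18 matrix has rank 18, and its Smith normal form has invariant factors (1,1,1,1,1,1,1,1,1,1,1,1,1,1,1,1,1,2).

Reading off H_k = ker ∂_k / im ∂_{k+1}:

  H_0: rank C_0 − rank ∂_1 = 9 − 8 = 1, and the invariant factors of ∂_1 are all 1, so H_0 = Z.
  H_1: rank ker ∂_1 − rank ∂_2 = (27 − 8) − 18 = 1, and ∂_2 has invariant factor 2 > 1, so H_1 = Z ⊕ Z/2Z.
  H_2: rank ker ∂_2 − rank ∂_3 = (18 − 18) − 0 = 0, and there is no ∂_3, so H_2 = 0.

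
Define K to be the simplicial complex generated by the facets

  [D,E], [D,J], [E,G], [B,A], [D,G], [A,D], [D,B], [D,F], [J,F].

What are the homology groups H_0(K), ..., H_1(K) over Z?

H_0 ≅ Z,  H_1 ≅ Z^3.

Take the total order A < B < D < E < F < G < J on the vertex set. Then K (dimension 1) consists of the simplices:

  0-simplices (7): A, B, D, E, F, G, J
  1-simplices (9): AB, AD, BD, DE, DF, DG, DJ, EG, FJ

so the chain groups are C_0 ≅ Z^7, C_1 ≅ Z^9.

Boundary ∂_1: C_1 → C_0 is given by ∂[p,q] = [q] − [p]. For instance
  ∂BD = D − B.
This gives a 7×9 integer matrix of rank 6; reducing to Smith normal form yields diagonal entries (1,1,1,1,1,1).

Computing H_k = (kernel of ∂_k) / (image of ∂_{k+1}):

  H_0: rank C_0 − rank ∂_1 = 7 − 6 = 1, and the invariant factors of ∂_1 are all 1, so H_0 ≅ Z.
  H_1: rank ker ∂_1 − rank ∂_2 = (9 − 6) − 0 = 3, and there is no ∂_2, so H_1 ≅ Z^3.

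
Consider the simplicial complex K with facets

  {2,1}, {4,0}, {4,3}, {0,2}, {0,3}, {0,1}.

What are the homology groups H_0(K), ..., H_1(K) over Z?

Take the total order 0 < 1 < 2 < 3 < 4 on the vertex set. Then K (dimension 1) consists of the simplices:

  0-simplices (5): [0], [1], [2], [3], [4]
  1-simplices (6): [0,1], [0,2], [0,3], [0,4], [1,2], [3,4]

Hence C_0 ≅ Z^5, C_1 ≅ Z^6.

∂_1: C_1 → C_0 is given by ∂[p,q] = [q] − [p]. For instance
  ∂[0,3] = [3] − [0].
The resulting 5×6 matrix has rank 4, and its Smith normal form has invariant factors (1,1,1,1).

Computing H_k = (kernel of ∂_k) / (image of ∂_{k+1}):

  H_0: rank C_0 − rank ∂_1 = 5 − 4 = 1, and the invariant factors of ∂_1 are all 1, so H_0 ≅ Z.
  H_1: rank ker ∂_1 − rank ∂_2 = (6 − 4) − 0 = 2, and there is no ∂_2, so H_1 ≅ Z^2.

H_0 = Z,  H_1 = Z^2.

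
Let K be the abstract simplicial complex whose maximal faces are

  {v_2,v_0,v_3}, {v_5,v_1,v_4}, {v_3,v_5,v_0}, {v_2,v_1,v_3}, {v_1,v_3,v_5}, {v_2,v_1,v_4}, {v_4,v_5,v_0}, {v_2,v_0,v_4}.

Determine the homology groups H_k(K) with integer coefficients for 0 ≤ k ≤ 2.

H_0 = Z,  H_1 = 0,  H_2 = Z.

Take the total order v_0 < v_1 < v_2 < v_3 < v_4 < v_5 on the vertex set. Then K (dimension 2) consists of the simplices:

  0-simplices (6): [v_0], [v_1], [v_2], [v_3], [v_4], [v_5]
  1-simplices (12): [v_0,v_2], [v_0,v_3], [v_0,v_4], [v_0,v_5], [v_1,v_2], [v_1,v_3], [v_1,v_4], [v_1,v_5], [v_2,v_3], [v_2,v_4], [v_3,v_5], [v_4,v_5]
  2-simplices (8): [v_0,v_2,v_3], [v_0,v_2,v_4], [v_0,v_3,v_5], [v_0,v_4,v_5], [v_1,v_2,v_3], [v_1,v_2,v_4], [v_1,v_3,v_5], [v_1,v_4,v_5]

Hence C_0 ≅ Z^6, C_1 ≅ Z^12, C_2 ≅ Z^8.

The boundary map ∂_1: C_1 → C_0 is given by ∂[p,q] = [q] − [p]. For instance
  ∂[v_1,v_4] = [v_4] − [v_1].
The 6×12 boundary matrix has rank 5 and Smith normal form diag(1,1,1,1,1).

Boundary ∂_2: C_2 → C_1 sends each 2-simplex [p,q,r] to [q,r] − [p,r] + [p,q]. For instance
  ∂[v_0,v_2,v_3] = [v_2,v_3] − [v_0,v_3] + [v_0,v_2],
  ∂[v_1,v_2,v_4] = [v_2,v_4] − [v_1,v_4] + [v_1,v_2].
This gives a 12×8 integer matrix of rank 7; reducing to Smith normal form yields diagonal entries (1,1,1,1,1,1,1).

From H_k ≅ ker(∂_k) / im(∂_{k+1}) we obtain:

  H_0: rank C_0 − rank ∂_1 = 6 − 5 = 1, and the invariant factors of ∂_1 are all 1, so H_0 ≅ Z.
  H_1: rank ker ∂_1 − rank ∂_2 = (12 − 5) − 7 = 0, and the invariant factors of ∂_2 are all 1, so H_1 ≅ 0.
  H_2: rank ker ∂_2 − rank ∂_3 = (8 − 7) − 0 = 1, and there is no ∂_3, so H_2 ≅ Z.

(K is a triangulation of the 2-sphere S^2.)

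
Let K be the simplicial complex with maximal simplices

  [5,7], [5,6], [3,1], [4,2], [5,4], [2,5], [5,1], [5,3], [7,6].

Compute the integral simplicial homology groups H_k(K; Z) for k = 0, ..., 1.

H_0 = Z,  H_1 = Z^3.

Order the vertices as 1 < 2 < 3 < 4 < 5 < 6 < 7. Listing each simplex with vertices in this order, K has dimension 1 with simplices:

  0-simplices (7): [1], [2], [3], [4], [5], [6], [7]
  1-simplices (9): [1,3], [1,5], [2,4], [2,5], [3,5], [4,5], [5,6], [5,7], [6,7]

giving chain groups C_0 ≅ Z^7, C_1 ≅ Z^9.

Boundary ∂_1: C_1 → C_0 maps an edge to its endpoints' difference, ∂[p,q] = q − p.
The 7×9 boundary matrix has rank 6 and Smith normal form diag(1,1,1,1,1,1).

From H_k ≅ ker(∂_k) / im(∂_{k+1}) we obtain:

  H_0: rank C_0 − rank ∂_1 = 7 − 6 = 1, and the invariant factors of ∂_1 are all 1, so H_0 = Z.
  H_1: rank ker ∂_1 − rank ∂_2 = (9 − 6) − 0 = 3, and there is no ∂_2, so H_1 = Z^3.

(K is a triangulation of a wedge of 3 circles.)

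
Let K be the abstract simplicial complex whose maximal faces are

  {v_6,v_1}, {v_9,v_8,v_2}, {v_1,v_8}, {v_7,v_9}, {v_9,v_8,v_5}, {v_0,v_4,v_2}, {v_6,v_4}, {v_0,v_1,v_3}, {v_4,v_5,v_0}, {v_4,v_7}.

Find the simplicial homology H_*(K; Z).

Order the vertices as v_0 < v_1 < v_2 < v_3 < v_4 < v_5 < v_6 < v_7 < v_8 < v_9. Listing each simplex with vertices in this order, K has dimension 2 with simplices:

  0-simplices (10): [v_0], [v_1], [v_2], [v_3], [v_4], [v_5], [v_6], [v_7], [v_8], [v_9]
  1-simplices (18): (18 of them)
  2-simplices (5): [v_0,v_1,v_3], [v_0,v_2,v_4], [v_0,v_4,v_5], [v_2,v_8,v_9], [v_5,v_8,v_9]

so the chain groups are C_0 ≅ Z^10, C_1 ≅ Z^18, C_2 ≅ Z^5.

∂_1: C_1 → C_0 is given by ∂[p,q] = [q] − [p]. For instance
  ∂[v_0,v_3] = [v_3] − [v_0].
The 10×18 boundary matrix has rank 9 and Smith normal form diag(1,1,1,1,1,1,1,1,1).

The boundary map ∂_2: C_2 → C_1 sends each 2-simplex [p,q,r] to [q,r] − [p,r] + [p,q]. For instance
  ∂[v_0,v_4,v_5] = [v_4,v_5] − [v_0,v_5] + [v_0,v_4],
  ∂[v_2,v_8,v_9] = [v_8,v_9] − [v_2,v_9] + [v_2,v_8].
As a 18×5 matrix over Z this has rank 5, with invariant factors (1,1,1,1,1).

From H_k ≅ ker(∂_k) / im(∂_{k+1}) we obtain:

  H_0: rank C_0 − rank ∂_1 = 10 − 9 = 1, and the invariant factors of ∂_1 are all 1, so H_0 ≅ Z.
  H_1: rank ker ∂_1 − rank ∂_2 = (18 − 9) − 5 = 4, and the invariant factors of ∂_2 are all 1, so H_1 ≅ Z^4.
  H_2: rank ker ∂_2 − rank ∂_3 = (5 − 5) − 0 = 0, and there is no ∂_3, so H_2 ≅ 0.

H_0 ≅ Z,  H_1 ≅ Z^4,  H_2 = 0.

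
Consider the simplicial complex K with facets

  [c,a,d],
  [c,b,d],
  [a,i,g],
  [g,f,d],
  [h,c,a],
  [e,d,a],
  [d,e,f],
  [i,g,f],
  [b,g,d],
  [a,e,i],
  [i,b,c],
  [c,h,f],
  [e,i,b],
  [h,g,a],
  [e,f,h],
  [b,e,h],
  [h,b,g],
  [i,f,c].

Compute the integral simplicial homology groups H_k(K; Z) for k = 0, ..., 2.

H_0 ≅ Z,  H_1 ≅ Z^2,  H_2 ≅ Z.

K has 9 vertices, 27 edges, 18 triangles.
rank ∂_0 = 0, rank ∂_1 = 8 ⇒ b_0 = 9 − 0 − 8 = 1; all invariant factors of ∂_1 are 1 so no torsion. So H_0 = Z.
rank ∂_1 = 8, rank ∂_2 = 17 ⇒ b_1 = 27 − 8 − 17 = 2; all invariant factors of ∂_2 are 1 so no torsion. So H_1 = Z^2.
rank ∂_2 = 17, rank ∂_3 = 0 ⇒ b_2 = 18 − 17 − 0 = 1. So H_2 = Z.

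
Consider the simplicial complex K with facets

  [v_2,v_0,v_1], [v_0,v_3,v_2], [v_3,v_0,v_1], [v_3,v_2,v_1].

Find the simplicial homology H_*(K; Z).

H_0 = Z,  H_1 = 0,  H_2 = Z.

Take the total order v_0 < v_1 < v_2 < v_3 on the vertex set. Then K (dimension 2) consists of the simplices:

  0-simplices (4): [v_0], [v_1], [v_2], [v_3]
  1-simplices (6): [v_0,v_1], [v_0,v_2], [v_0,v_3], [v_1,v_2], [v_1,v_3], [v_2,v_3]
  2-simplices (4): [v_0,v_1,v_2], [v_0,v_1,v_3], [v_0,v_2,v_3], [v_1,v_2,v_3]

so the chain groups are C_0 ≅ Z^4, C_1 ≅ Z^6, C_2 ≅ Z^4.

∂_1: C_1 → C_0 maps an edge to its endpoints' difference, ∂[p,q] = q − p.
The resulting 4×6 matrix has rank 3, and its Smith normal form has invariant factors (1,1,1).

∂_2: C_2 → C_1 sends each 2-simplex [p,q,r] to [q,r] − [p,r] + [p,q]. For instance
  ∂[v_0,v_2,v_3] = [v_2,v_3] − [v_0,v_3] + [v_0,v_2],
  ∂[v_1,v_2,v_3] = [v_2,v_3] − [v_1,v_3] + [v_1,v_2].
The 6×4 boundary matrix has rank 3 and Smith normal form diag(1,1,1).

Now H_k = ker ∂_k / im ∂_{k+1}, so:

  H_0: rank C_0 − rank ∂_1 = 4 − 3 = 1, and the invariant factors of ∂_1 are all 1, so H_0 = Z.
  H_1: rank ker ∂_1 − rank ∂_2 = (6 − 3) − 3 = 0, and the invariant factors of ∂_2 are all 1, so H_1 = 0.
  H_2: rank ker ∂_2 − rank ∂_3 = (4 − 3) − 0 = 1, and there is no ∂_3, so H_2 = Z.

As a check, the Euler characteristic is 4 − 6 + 4 = 2, which agrees with 1 − 0 + 1 = 2.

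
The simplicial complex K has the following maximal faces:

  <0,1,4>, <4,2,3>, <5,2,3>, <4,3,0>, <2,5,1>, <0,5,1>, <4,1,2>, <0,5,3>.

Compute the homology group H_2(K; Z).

K has 6 vertices, 12 edges, 8 triangles.
rank ∂_2 = 7, rank ∂_3 = 0 ⇒ b_2 = 8 − 7 − 0 = 1. So H_2 = Z.

H_2 = Z.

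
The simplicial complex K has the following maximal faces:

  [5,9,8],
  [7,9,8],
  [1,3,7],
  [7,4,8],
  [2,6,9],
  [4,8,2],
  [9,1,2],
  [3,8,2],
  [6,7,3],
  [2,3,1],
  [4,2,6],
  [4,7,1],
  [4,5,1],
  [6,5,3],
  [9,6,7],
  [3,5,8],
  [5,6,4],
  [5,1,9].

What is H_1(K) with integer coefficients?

Take the total order 1 < 2 < 3 < 4 < 5 < 6 < 7 < 8 < 9 on the vertex set. Then K (dimension 2) consists of the simplices:

  0-simplices (9): [1], [2], [3], [4], [5], [6], [7], [8], [9]
  1-simplices (27): (27 of them)
  2-simplices (18): [1,2,3], [1,2,9], [1,3,7], [1,4,5], [1,4,7], [1,5,9], [2,3,8], [2,4,6], [2,4,8], [2,6,9], [3,5,6], [3,5,8], [3,6,7], [4,5,6], [4,7,8], [5,8,9], [6,7,9], [7,8,9]

so the chain groups are C_0 ≅ Z^9, C_1 ≅ Z^27, C_2 ≅ Z^18.

The boundary map ∂_1: C_1 → C_0 is given by ∂[p,q] = [q] − [p]. For instance
  ∂[5,6] = [6] − [5].
As a 9×27 matrix over Z this has rank 8, with invariant factors (1,1,1,1,1,1,1,1).

The boundary map ∂_2: C_2 → C_1 sends each 2-simplex [p,q,r] to [q,r] − [p,r] + [p,q]. For instance
  ∂[2,4,8] = [4,8] − [2,8] + [2,4],
  ∂[3,5,8] = [5,8] − [3,8] + [3,5].
As a 27×18 matrix over Z this has rank 17, with invariant factors (1,1,1,1,1,1,1,1,1,1,1,1,1,1,1,1,1).

Computing H_k = (kernel of ∂_k) / (image of ∂_{k+1}):

  H_1: rank ker ∂_1 − rank ∂_2 = (27 − 8) − 17 = 2, and the invariant factors of ∂_2 are all 1, so H_1 = Z^2.

(K is a triangulation of the torus T^2.)

H_1 ≅ Z^2.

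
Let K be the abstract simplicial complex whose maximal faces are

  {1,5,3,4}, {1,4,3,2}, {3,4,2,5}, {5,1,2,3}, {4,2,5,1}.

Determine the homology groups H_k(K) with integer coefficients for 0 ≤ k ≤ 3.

H_0 = Z,  H_1 = 0,  H_2 = 0,  H_3 = Z.

K has 5 vertices, 10 edges, 10 triangles, 5 3-simplices.
rank ∂_0 = 0, rank ∂_1 = 4 ⇒ b_0 = 5 − 0 − 4 = 1; all invariant factors of ∂_1 are 1 so no torsion. So H_0 = Z.
rank ∂_1 = 4, rank ∂_2 = 6 ⇒ b_1 = 10 − 4 − 6 = 0; all invariant factors of ∂_2 are 1 so no torsion. So H_1 = 0.
rank ∂_2 = 6, rank ∂_3 = 4 ⇒ b_2 = 10 − 6 − 4 = 0; all invariant factors of ∂_3 are 1 so no torsion. So H_2 = 0.
rank ∂_3 = 4, rank ∂_4 = 0 ⇒ b_3 = 5 − 4 − 0 = 1. So H_3 = Z.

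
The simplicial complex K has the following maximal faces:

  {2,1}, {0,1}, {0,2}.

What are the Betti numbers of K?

Fix the vertex order 0 < 1 < 2 and write every simplex with vertices in increasing order. Then dim K = 1 and the simplices of K are:

  0-simplices (3): [0], [1], [2]
  1-simplices (3): [0,1], [0,2], [1,2]

Hence C_0 ≅ Z^3, C_1 ≅ Z^3.

The boundary map ∂_1: C_1 → C_0 sends each edge [p,q] (with p < q) to q − p. For instance
  ∂[1,2] = [2] − [1].
The 3×3 boundary matrix has rank 2 and Smith normal form diag(1,1).

Now H_k = ker ∂_k / im ∂_{k+1}, so:

  H_0: rank C_0 − rank ∂_1 = 3 − 2 = 1, and the invariant factors of ∂_1 are all 1, so H_0 = Z.
  H_1: rank ker ∂_1 − rank ∂_2 = (3 − 2) − 0 = 1, and there is no ∂_2, so H_1 = Z.

Hence the Betti numbers are b_0 = 1, b_1 = 1.

b_0 = 1, b_1 = 1.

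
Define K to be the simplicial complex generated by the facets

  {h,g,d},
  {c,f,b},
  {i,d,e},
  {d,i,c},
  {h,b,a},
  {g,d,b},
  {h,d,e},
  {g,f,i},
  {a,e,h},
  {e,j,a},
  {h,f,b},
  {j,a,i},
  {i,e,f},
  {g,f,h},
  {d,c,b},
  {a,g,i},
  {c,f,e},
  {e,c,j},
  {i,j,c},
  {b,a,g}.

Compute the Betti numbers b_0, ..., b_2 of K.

Order the vertices as a < b < c < d < e < f < g < h < i < j. Listing each simplex with vertices in this order, K has dimension 2 with simplices:

  0-simplices (10): a, b, c, d, e, f, g, h, i, j
  1-simplices (30): ab, ae, ag, ah, ai, aj, bc, bd, bf, bg, bh, cd, ce, cf, ci, cj, de, dg, dh, di, ef, eh, ei, ej, fg, fh, fi, gh, gi, ij
  2-simplices (20): abg, abh, aeh, aej, agi, aij, bcd, bcf, bdg, bfh, cdi, cef, cej, cij, deh, dei, dgh, efi, fgh, fgi

giving chain groups C_0 ≅ Z^10, C_1 ≅ Z^30, C_2 ≅ Z^20.

∂_1: C_1 → C_0 is given by ∂[p,q] = [q] − [p]. For instance
  ∂fi = i − f.
This gives a 10×30 integer matrix of rank 9; reducing to Smith normal form yields diagonal entries (1,1,1,1,1,1,1,1,1).

Boundary ∂_2: C_2 → C_1 maps a triangle to the signed sum of its edges. For instance
  ∂cef = ef − cf + ce,
  ∂abh = bh − ah + ab.
As a 30×20 matrix over Z this has rank 20, with invariant factors (1,1,1,1,1,1,1,1,1,1,1,1,1,1,1,1,1,1,1,2).

Now H_k = ker ∂_k / im ∂_{k+1}, so:

  H_0: rank C_0 − rank ∂_1 = 10 − 9 = 1, and the invariant factors of ∂_1 are all 1, so H_0 = Z.
  H_1: rank ker ∂_1 − rank ∂_2 = (30 − 9) − 20 = 1, and ∂_2 has invariant factor 2 > 1, so H_1 = Z ⊕ Z/2Z.
  H_2: rank ker ∂_2 − rank ∂_3 = (20 − 20) − 0 = 0, and there is no ∂_3, so H_2 = 0.

As a check, the Euler characteristic is 10 − 30 + 20 = 0, which agrees with 1 − 1 + 0 = 0.

Hence the Betti numbers are b_0 = 1, b_1 = 1, b_2 = 0.

b_0 = 1, b_1 = 1, b_2 = 0.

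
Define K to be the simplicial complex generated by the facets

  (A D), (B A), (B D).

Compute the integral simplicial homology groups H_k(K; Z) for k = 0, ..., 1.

H_0 ≅ Z,  H_1 ≅ Z.

Fix the vertex order A < B < D and write every simplex with vertices in increasing order. Then dim K = 1 and the simplices of K are:

  0-simplices (3): A, B, D
  1-simplices (3): AB, AD, BD

so the chain groups are C_0 ≅ Z^3, C_1 ≅ Z^3.

The boundary map ∂_1: C_1 → C_0 sends each edge [p,q] (with p < q) to q − p.
This gives a 3×3 integer matrix of rank 2; reducing to Smith normal form yields diagonal entries (1,1).

Reading off H_k = ker ∂_k / im ∂_{k+1}:

  H_0: rank C_0 − rank ∂_1 = 3 − 2 = 1, and the invariant factors of ∂_1 are all 1, so H_0 = Z.
  H_1: rank ker ∂_1 − rank ∂_2 = (3 − 2) − 0 = 1, and there is no ∂_2, so H_1 = Z.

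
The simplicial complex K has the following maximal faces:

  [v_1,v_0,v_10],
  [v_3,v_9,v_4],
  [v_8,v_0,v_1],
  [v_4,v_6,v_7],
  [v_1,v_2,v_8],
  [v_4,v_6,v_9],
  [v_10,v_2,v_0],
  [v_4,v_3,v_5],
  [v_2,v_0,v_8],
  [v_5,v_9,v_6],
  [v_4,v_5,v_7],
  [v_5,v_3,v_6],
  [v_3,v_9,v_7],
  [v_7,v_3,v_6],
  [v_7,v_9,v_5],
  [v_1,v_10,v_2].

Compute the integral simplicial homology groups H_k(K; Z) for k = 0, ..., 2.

H_0 = Z^2,  H_1 = Z/2,  H_2 = Z.

Take the total order v_0 < v_1 < v_2 < v_3 < v_4 < v_5 < v_6 < v_7 < v_8 < v_9 < v_10 on the vertex set. Then K (dimension 2) consists of the simplices:

  0-simplices (11): [v_0], [v_1], [v_2], [v_3], [v_4], [v_5], [v_6], [v_7], [v_8], [v_9], [v_10]
  1-simplices (24): (24 of them)
  2-simplices (16): (16 of them)

so the chain groups are C_0 ≅ Z^11, C_1 ≅ Z^24, C_2 ≅ Z^16.

The boundary map ∂_1: C_1 → C_0 maps an edge to its endpoints' difference, ∂[p,q] = q − p. For instance
  ∂[v_2,v_8] = [v_8] − [v_2].
This gives a 11×24 integer matrix of rank 9; reducing to Smith normal form yields diagonal entries (1,1,1,1,1,1,1,1,1).

∂_2: C_2 → C_1 maps a triangle to the signed sum of its edges. For instance
  ∂[v_0,v_2,v_10] = [v_2,v_10] − [v_0,v_10] + [v_0,v_2],
  ∂[v_5,v_6,v_9] = [v_6,v_9] − [v_5,v_9] + [v_5,v_6].
The resulting 24×16 matrix has rank 15, and its Smith normal form has invariant factors (1,1,1,1,1,1,1,1,1,1,1,1,1,1,2).

Computing H_k = (kernel of ∂_k) / (image of ∂_{k+1}):

  H_0: rank C_0 − rank ∂_1 = 11 − 9 = 2, and the invariant factors of ∂_1 are all 1, so H_0 = Z^2.
  H_1: rank ker ∂_1 − rank ∂_2 = (24 − 9) − 15 = 0, and ∂_2 has invariant factor 2 > 1, so H_1 = Z/2.
  H_2: rank ker ∂_2 − rank ∂_3 = (16 − 15) − 0 = 1, and there is no ∂_3, so H_2 = Z.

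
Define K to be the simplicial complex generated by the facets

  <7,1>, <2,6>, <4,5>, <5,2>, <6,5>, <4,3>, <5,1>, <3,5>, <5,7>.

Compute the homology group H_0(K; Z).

H_0 ≅ Z.

Take the total order 1 < 2 < 3 < 4 < 5 < 6 < 7 on the vertex set. Then K (dimension 1) consists of the simplices:

  0-simplices (7): [1], [2], [3], [4], [5], [6], [7]
  1-simplices (9): [1,5], [1,7], [2,5], [2,6], [3,4], [3,5], [4,5], [5,6], [5,7]

so the chain groups are C_0 ≅ Z^7, C_1 ≅ Z^9.

Boundary ∂_1: C_1 → C_0 is given by ∂[p,q] = [q] − [p].
The resulting 7×9 matrix has rank 6, and its Smith normal form has invariant factors (1,1,1,1,1,1).

Reading off H_k = ker ∂_k / im ∂_{k+1}:

  H_0: rank C_0 − rank ∂_1 = 7 − 6 = 1, and the invariant factors of ∂_1 are all 1, so H_0 = Z.

(K is a triangulation of a wedge of 3 circles.)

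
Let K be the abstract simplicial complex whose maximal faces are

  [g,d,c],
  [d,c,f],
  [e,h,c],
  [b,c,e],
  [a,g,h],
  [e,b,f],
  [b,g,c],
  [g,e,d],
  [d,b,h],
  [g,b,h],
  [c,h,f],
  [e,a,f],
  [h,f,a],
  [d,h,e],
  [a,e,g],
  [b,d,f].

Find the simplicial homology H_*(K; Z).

H_0 = Z,  H_1 = Z^2,  H_2 = Z.

We work with the vertex ordering a < b < c < d < e < f < g < h. The simplices of K, each written with vertices in increasing order, are:

  0-simplices (8): a, b, c, d, e, f, g, h
  1-simplices (24): ae, af, ag, ah, bc, bd, be, bf, bg, bh, cd, ce, cf, cg, ch, de, df, dg, dh, ef, eg, eh, fh, gh
  2-simplices (16): aef, aeg, afh, agh, bce, bcg, bdf, bdh, bef, bgh, cdf, cdg, ceh, cfh, deg, deh

Hence C_0 ≅ Z^8, C_1 ≅ Z^24, C_2 ≅ Z^16.

∂_1: C_1 → C_0 maps an edge to its endpoints' difference, ∂[p,q] = q − p.
The 8×24 boundary matrix has rank 7 and Smith normal form diag(1,1,1,1,1,1,1).

Boundary ∂_2: C_2 → C_1 acts by ∂[p,q,r] = [q,r] − [p,r] + [p,q]. For instance
  ∂aef = ef − af + ae,
  ∂cdg = dg − cg + cd.
As a 24×16 matrix over Z this has rank 15, with invariant factors (1,1,1,1,1,1,1,1,1,1,1,1,1,1,1).

Now H_k = ker ∂_k / im ∂_{k+1}, so:

  H_0: rank C_0 − rank ∂_1 = 8 − 7 = 1, and the invariant factors of ∂_1 are all 1, so H_0 = Z.
  H_1: rank ker ∂_1 − rank ∂_2 = (24 − 7) − 15 = 2, and the invariant factors of ∂_2 are all 1, so H_1 = Z^2.
  H_2: rank ker ∂_2 − rank ∂_3 = (16 − 15) − 0 = 1, and there is no ∂_3, so H_2 = Z.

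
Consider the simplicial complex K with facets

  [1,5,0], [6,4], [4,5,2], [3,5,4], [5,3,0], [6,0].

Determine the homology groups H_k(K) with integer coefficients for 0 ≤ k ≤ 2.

H_0 ≅ Z,  H_1 ≅ Z,  H_2 = 0.

K has 7 vertices, 11 edges, 4 triangles.
rank ∂_0 = 0, rank ∂_1 = 6 ⇒ b_0 = 7 − 0 − 6 = 1; all invariant factors of ∂_1 are 1 so no torsion. So H_0 = Z.
rank ∂_1 = 6, rank ∂_2 = 4 ⇒ b_1 = 11 − 6 − 4 = 1; all invariant factors of ∂_2 are 1 so no torsion. So H_1 = Z.
rank ∂_2 = 4, rank ∂_3 = 0 ⇒ b_2 = 4 − 4 − 0 = 0. So H_2 = 0.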